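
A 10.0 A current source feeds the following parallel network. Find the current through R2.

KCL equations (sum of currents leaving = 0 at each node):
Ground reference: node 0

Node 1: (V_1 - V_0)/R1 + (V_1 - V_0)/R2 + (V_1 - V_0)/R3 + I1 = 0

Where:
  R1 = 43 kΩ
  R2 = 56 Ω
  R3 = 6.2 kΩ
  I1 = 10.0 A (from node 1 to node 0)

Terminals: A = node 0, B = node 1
All resistors sit directly between nodes 0 and 1, so they are in parallel and share one voltage V; the full source current 10 A splits among them.
1/R_par = 1/43000 + 1/56 + 1/6200 = 0.01804 S  =>  R_par = 55.43 Ω
V = I × R_par = 10 × 55.43 = 554.3 V
I_R2 = V/R2 = 554.3/56 = 9.898 A

Final answer: 9.898 A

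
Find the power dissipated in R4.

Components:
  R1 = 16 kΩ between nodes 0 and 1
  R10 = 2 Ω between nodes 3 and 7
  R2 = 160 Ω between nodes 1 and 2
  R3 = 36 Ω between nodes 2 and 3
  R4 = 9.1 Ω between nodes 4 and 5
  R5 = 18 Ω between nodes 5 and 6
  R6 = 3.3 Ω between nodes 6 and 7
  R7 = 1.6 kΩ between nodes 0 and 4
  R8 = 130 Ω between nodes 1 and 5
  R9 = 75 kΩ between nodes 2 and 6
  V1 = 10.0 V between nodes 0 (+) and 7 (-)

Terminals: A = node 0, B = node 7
Nodal analysis, taking node 7 as the 0 V reference.
Source V1 fixes V_0 = 10 V.
KCL at each unknown node (sum of currents leaving = 0; resistances in Ω):
  Node 1: (V_1 - 10)/16000 + (V_1 - V_2)/160 + (V_1 - V_5)/130 = 0
  Node 2: (V_2 - V_1)/160 + (V_2 - V_3)/36 + (V_2 - V_6)/75000 = 0
  Node 3: (V_3 - V_2)/36 + (V_3 - 0)/2 = 0
  Node 4: (V_4 - V_5)/9.1 + (V_4 - 10)/1600 = 0
  Node 5: (V_5 - V_4)/9.1 + (V_5 - V_6)/18 + (V_5 - V_1)/130 = 0
  Node 6: (V_6 - V_5)/18 + (V_6 - 0)/3.3 + (V_6 - V_2)/75000 = 0
Collecting terms (coefficients in siemens):
  0.014·V_1 - 0.00625·V_2 - 0.007692·V_5 = 0.000625
  0.03404·V_2 - 0.00625·V_1 - 0.02778·V_3 - 0.00001333·V_6 = 0
  0.5278·V_3 - 0.02778·V_2 = 0
  0.1105·V_4 - 0.1099·V_5 = 0.00625
  0.1731·V_5 - 0.007692·V_1 - 0.1099·V_4 - 0.05556·V_6 = 0
  0.3586·V_6 - 0.00001333·V_2 - 0.05556·V_5 = 0
Solving these 6 simultaneous equations (Gaussian elimination) gives:
  V_1 = 0.127 V, V_2 = 0.02437 V, V_3 = 0.001283 V, V_4 = 0.186 V
  V_5 = 0.1301 V, V_6 = 0.02016 V
I_R4 = (V_4 - V_5)/R4 = (0.186 - 0.1301)/9.1 = 0.006134 A
P_R4 = I_R4² × R4 = (0.006134)² × 9.1 = 0.0003424 W

Final answer: 0.0003424 W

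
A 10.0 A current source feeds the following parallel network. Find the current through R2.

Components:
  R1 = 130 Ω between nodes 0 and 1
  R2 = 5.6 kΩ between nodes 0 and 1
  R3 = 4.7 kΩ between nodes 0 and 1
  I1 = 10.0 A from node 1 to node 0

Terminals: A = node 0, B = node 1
All resistors sit directly between nodes 0 and 1, so they are in parallel and share one voltage V; the full source current 10 A splits among them.
1/R_par = 1/130 + 1/5600 + 1/4700 = 0.008084 S  =>  R_par = 123.7 Ω
V = I × R_par = 10 × 123.7 = 1237 V
I_R2 = V/R2 = 1237/5600 = 0.2209 A

Final answer: 0.2209 A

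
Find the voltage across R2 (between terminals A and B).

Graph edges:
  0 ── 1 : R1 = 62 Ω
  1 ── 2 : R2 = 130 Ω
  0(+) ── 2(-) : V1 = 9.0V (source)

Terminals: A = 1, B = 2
R1 and R2 are in series across V1 (node 0 → node 1 → node 2), and the output A–B is taken across R2, so this is a voltage divider.
Series current: I = V1/(R1 + R2) = 9/(62 + 130) = 9/192 = 0.04688 A
V_R2 = I × R2 = V1 × R2/(R1 + R2) = 9 × 130/192 = 6.094 V

Final answer: 6.094 V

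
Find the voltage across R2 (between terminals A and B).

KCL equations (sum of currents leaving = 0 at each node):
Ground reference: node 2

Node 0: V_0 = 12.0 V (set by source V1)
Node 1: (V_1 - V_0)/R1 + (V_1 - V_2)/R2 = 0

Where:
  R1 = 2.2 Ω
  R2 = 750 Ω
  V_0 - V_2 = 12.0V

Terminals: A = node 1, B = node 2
R1 and R2 are in series across V1 (node 0 → node 1 → node 2), and the output A–B is taken across R2, so this is a voltage divider.
Series current: I = V1/(R1 + R2) = 12/(2.2 + 750) = 12/752.2 = 0.01595 A
V_R2 = I × R2 = V1 × R2/(R1 + R2) = 12 × 750/752.2 = 11.96 V

Final answer: 11.96 V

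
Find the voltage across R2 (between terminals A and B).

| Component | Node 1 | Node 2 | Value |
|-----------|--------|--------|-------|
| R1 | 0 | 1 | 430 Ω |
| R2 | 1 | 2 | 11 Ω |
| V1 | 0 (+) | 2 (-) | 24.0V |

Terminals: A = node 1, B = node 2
R1 and R2 are in series across V1 (node 0 → node 1 → node 2), and the output A–B is taken across R2, so this is a voltage divider.
Series current: I = V1/(R1 + R2) = 24/(430 + 11) = 24/441 = 0.05442 A
V_R2 = I × R2 = V1 × R2/(R1 + R2) = 24 × 11/441 = 0.5986 V

Final answer: 0.5986 V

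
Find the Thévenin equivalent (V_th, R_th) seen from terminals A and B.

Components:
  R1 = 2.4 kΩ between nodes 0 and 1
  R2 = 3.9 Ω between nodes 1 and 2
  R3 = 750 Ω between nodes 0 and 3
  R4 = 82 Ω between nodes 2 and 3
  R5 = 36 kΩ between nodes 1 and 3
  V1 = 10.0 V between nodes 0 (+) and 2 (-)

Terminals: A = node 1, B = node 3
Step 1 — V_th is the open-circuit voltage V_A - V_B (nothing connected across the terminals).
Nodal analysis, taking node 2 as the 0 V reference.
Source V1 fixes V_0 = 10 V.
KCL at each unknown node (sum of currents leaving = 0; resistances in Ω):
  Node 1: (V_1 - 10)/2400 + (V_1 - 0)/3.9 + (V_1 - V_3)/36000 = 0
  Node 3: (V_3 - 10)/750 + (V_3 - 0)/82 + (V_3 - V_1)/36000 = 0
Collecting terms (coefficients in siemens):
  0.2569·V_1 - 0.00002778·V_3 = 0.004167
  0.01356·V_3 - 0.00002778·V_1 = 0.01333
Determinant D = (0.2569)(0.01356) - (-0.00002778)(-0.00002778) = 0.003482
V_1 = [(0.004167)(0.01356) - (-0.00002778)(0.01333)]/D = 0.01633 V
V_3 = [(0.2569)(0.01333) - (0.004167)(-0.00002778)]/D = 0.9836 V
V_th = V_1 - V_3 = 0.01633 - 0.9836 = -0.9673 V
Step 2 — R_th: zero the source — replace V1 by a short circuit (node 2 merges into node 0) — and find the resistance seen between A (node 1) and B (node 3).
Reduce the network between node 1 (A) and node 3 (B) by series/parallel combination:
  Rp1 = R1 ‖ R2 (parallel, both between nodes 0 and 1) = 1/(1/2400 + 1/3.9) = 3.894 Ω
  Rp2 = R3 ‖ R4 (parallel, both between nodes 0 and 3) = 1/(1/750 + 1/82) = 73.92 Ω
  Rs1 = Rp1 + Rp2 (series, joined only at node 0) = 3.894 + 73.92 = 77.81 Ω
  Rp3 = R5 ‖ Rs1 (parallel, both between nodes 1 and 3) = 1/(1/36000 + 1/77.81) = 77.64 Ω
R_th = 77.64 Ω

Final answer: V_th = -0.9673 V, R_th = 77.64 Ω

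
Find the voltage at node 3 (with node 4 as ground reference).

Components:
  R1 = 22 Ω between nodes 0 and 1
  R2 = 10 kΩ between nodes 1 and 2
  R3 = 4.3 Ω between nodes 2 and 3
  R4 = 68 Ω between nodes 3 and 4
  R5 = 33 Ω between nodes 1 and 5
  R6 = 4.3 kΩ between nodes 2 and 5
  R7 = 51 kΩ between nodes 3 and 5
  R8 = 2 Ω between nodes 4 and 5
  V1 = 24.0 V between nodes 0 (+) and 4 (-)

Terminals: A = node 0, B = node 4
Nodal analysis, taking node 4 as the 0 V reference.
Source V1 fixes V_0 = 24 V.
KCL at each unknown node (sum of currents leaving = 0; resistances in Ω):
  Node 1: (V_1 - 24)/22 + (V_1 - V_2)/10000 + (V_1 - V_5)/33 = 0
  Node 2: (V_2 - V_1)/10000 + (V_2 - V_3)/4.3 + (V_2 - V_5)/4300 = 0
  Node 3: (V_3 - V_2)/4.3 + (V_3 - 0)/68 + (V_3 - V_5)/51000 = 0
  Node 5: (V_5 - V_1)/33 + (V_5 - V_2)/4300 + (V_5 - V_3)/51000 + (V_5 - 0)/2 = 0
Collecting terms (coefficients in siemens):
  0.07586·V_1 - 0.0001·V_2 - 0.0303·V_5 = 1.091
  0.2329·V_2 - 0.0001·V_1 - 0.2326·V_3 - 0.0002326·V_5 = 0
  0.2473·V_3 - 0.2326·V_2 - 0.00001961·V_5 = 0
  0.5306·V_5 - 0.0303·V_1 - 0.0002326·V_2 - 0.00001961·V_3 = 0
Solving these 4 simultaneous equations (Gaussian elimination) gives:
  V_1 = 14.72 V, V_2 = 0.1187 V, V_3 = 0.1117 V, V_5 = 0.8406 V
The requested potential is V_3 = 0.1117 V.

Final answer: V_3 = 0.1117 V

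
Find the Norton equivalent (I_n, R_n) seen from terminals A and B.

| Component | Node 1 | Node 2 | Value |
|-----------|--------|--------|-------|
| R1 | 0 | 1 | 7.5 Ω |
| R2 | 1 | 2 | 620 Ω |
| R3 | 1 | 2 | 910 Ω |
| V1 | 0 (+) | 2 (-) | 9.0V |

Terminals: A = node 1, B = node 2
Find the Thévenin equivalent first; then I_n = V_th/R_th and R_n = R_th.
Step 1 — V_th is the open-circuit voltage V_A - V_B (nothing connected across the terminals).
Nodal analysis, taking node 2 as the 0 V reference.
Source V1 fixes V_0 = 9 V.
KCL at each unknown node (sum of currents leaving = 0; resistances in Ω):
  Node 1: (V_1 - 9)/7.5 + (V_1 - 0)/620 + (V_1 - 0)/910 = 0
Collecting terms: 0.136 × V_1 = 1.2  =>  V_1 = 8.821 V
V_th = V_1 - V_2 = 8.821 - 0 = 8.821 V
Step 2 — R_th: zero the source — replace V1 by a short circuit (node 2 merges into node 0) — and find the resistance seen between A (node 1) and B (node 0).
Reduce the network between node 1 (A) and node 0 (B) by series/parallel combination:
  Rp1 = R1 ‖ R2 ‖ R3 (parallel, all between nodes 0 and 1) = 1/(1/7.5 + 1/620 + 1/910) = 7.351 Ω
R_th = 7.351 Ω
I_n = V_th/R_th = 8.821/7.351 = 1.2 A, and R_n = R_th = 7.351 Ω

Final answer: I_n = 1.2 A, R_n = 7.351 Ω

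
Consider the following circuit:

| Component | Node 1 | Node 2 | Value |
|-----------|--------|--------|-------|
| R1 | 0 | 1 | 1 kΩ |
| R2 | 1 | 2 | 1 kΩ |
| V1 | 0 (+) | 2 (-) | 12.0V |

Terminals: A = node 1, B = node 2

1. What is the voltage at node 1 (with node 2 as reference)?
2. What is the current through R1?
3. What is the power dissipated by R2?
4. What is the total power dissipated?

Nodal analysis, taking node 2 as the 0 V reference.
Source V1 fixes V_0 = 12 V.
KCL at each unknown node (sum of currents leaving = 0; resistances in Ω):
  Node 1: (V_1 - 12)/1000 + (V_1 - 0)/1000 = 0
Collecting terms: 0.002 × V_1 = 0.012  =>  V_1 = 6 V
Part 1:
  Read off the nodal solution: V_1 = 6 V
Part 2:
  I_R1 = (V_0 - V_1)/R1 = (12 - 6)/1000 = 0.006 A
  Magnitude: I_R1 = 0.006 A
Part 3:
  I_R2 = (V_1 - V_2)/R2 = (6 - 0)/1000 = 0.006 A
  P_R2 = I_R2² × R2 = (0.006)² × 1000 = 0.036 W
Part 4:
  Power in each resistor, P = (ΔV)²/R:
    P_R1 = (12 - 6)²/1000 = 0.036 W
    P_R2 = (6 - 0)²/1000 = 0.036 W
  P_total = P_R1 + P_R2 = 0.072 W

Final answers:
1. V_1 = 6 V
2. I_R1 = 0.006 A
3. P_R2 = 0.036 W
4. P_total = 0.072 W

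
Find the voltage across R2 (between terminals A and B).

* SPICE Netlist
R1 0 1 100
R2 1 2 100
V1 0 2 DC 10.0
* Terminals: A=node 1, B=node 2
R1 and R2 are in series across V1 (node 0 → node 1 → node 2), and the output A–B is taken across R2, so this is a voltage divider.
Series current: I = V1/(R1 + R2) = 10/(100 + 100) = 10/200 = 0.05 A
V_R2 = I × R2 = V1 × R2/(R1 + R2) = 10 × 100/200 = 5 V

Final answer: 5 V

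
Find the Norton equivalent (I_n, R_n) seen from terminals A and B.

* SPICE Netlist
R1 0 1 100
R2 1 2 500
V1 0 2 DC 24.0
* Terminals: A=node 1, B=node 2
Find the Thévenin equivalent first; then I_n = V_th/R_th and R_n = R_th.
Step 1 — V_th is the open-circuit voltage V_A - V_B (nothing connected across the terminals).
Nodal analysis, taking node 2 as the 0 V reference.
Source V1 fixes V_0 = 24 V.
KCL at each unknown node (sum of currents leaving = 0; resistances in Ω):
  Node 1: (V_1 - 24)/100 + (V_1 - 0)/500 = 0
Collecting terms: 0.012 × V_1 = 0.24  =>  V_1 = 20 V
V_th = V_1 - V_2 = 20 - 0 = 20 V
Step 2 — R_th: zero the source — replace V1 by a short circuit (node 2 merges into node 0) — and find the resistance seen between A (node 1) and B (node 0).
Reduce the network between node 1 (A) and node 0 (B) by series/parallel combination:
  Rp1 = R1 ‖ R2 (parallel, both between nodes 0 and 1) = 1/(1/100 + 1/500) = 83.33 Ω
R_th = 83.33 Ω
I_n = V_th/R_th = 20/83.33 = 0.24 A, and R_n = R_th = 83.33 Ω

Final answer: I_n = 0.24 A, R_n = 83.33 Ω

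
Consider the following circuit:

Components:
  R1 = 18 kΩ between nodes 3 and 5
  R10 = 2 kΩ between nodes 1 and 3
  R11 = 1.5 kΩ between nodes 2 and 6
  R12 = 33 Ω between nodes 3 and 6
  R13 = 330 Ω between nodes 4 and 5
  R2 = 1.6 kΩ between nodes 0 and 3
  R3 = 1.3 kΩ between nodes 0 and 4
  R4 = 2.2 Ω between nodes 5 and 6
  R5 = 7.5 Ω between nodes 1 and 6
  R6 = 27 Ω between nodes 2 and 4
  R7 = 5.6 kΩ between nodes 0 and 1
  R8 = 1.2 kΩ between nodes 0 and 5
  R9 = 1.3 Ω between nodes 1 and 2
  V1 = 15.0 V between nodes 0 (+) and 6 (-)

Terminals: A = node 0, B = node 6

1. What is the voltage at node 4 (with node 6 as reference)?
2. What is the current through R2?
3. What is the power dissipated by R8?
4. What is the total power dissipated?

Nodal analysis, taking node 6 as the 0 V reference.
Source V1 fixes V_0 = 15 V.
KCL at each unknown node (sum of currents leaving = 0; resistances in Ω):
  Node 1: (V_1 - 0)/7.5 + (V_1 - 15)/5600 + (V_1 - V_2)/1.3 + (V_1 - V_3)/2000 = 0
  Node 2: (V_2 - V_4)/27 + (V_2 - V_1)/1.3 + (V_2 - 0)/1500 = 0
  Node 3: (V_3 - V_5)/18000 + (V_3 - 15)/1600 + (V_3 - V_1)/2000 + (V_3 - 0)/33 = 0
  Node 4: (V_4 - 15)/1300 + (V_4 - V_2)/27 + (V_4 - V_5)/330 = 0
  Node 5: (V_5 - V_3)/18000 + (V_5 - 0)/2.2 + (V_5 - 15)/1200 + (V_5 - V_4)/330 = 0
Collecting terms (coefficients in siemens):
  0.9032·V_1 - 0.7692·V_2 - 0.0005·V_3 = 0.002679
  0.8069·V_2 - 0.7692·V_1 - 0.03704·V_4 = 0
  0.03148·V_3 - 0.0005·V_1 - 0.00005556·V_5 = 0.009375
  0.04084·V_4 - 0.03704·V_2 - 0.00303·V_5 = 0.01154
  0.4585·V_5 - 0.00005556·V_3 - 0.00303·V_4 = 0.0125
Solving these 5 simultaneous equations (Gaussian elimination) gives:
  V_1 = 0.09644 V, V_2 = 0.1096 V, V_3 = 0.2994 V, V_4 = 0.3841 V
  V_5 = 0.02984 V
Part 1:
  Read off the nodal solution: V_4 = 0.3841 V
Part 2:
  I_R2 = (V_0 - V_3)/R2 = (15 - 0.2994)/1600 = 0.009188 A
  Magnitude: I_R2 = 0.009188 A
Part 3:
  I_R8 = (V_0 - V_5)/R8 = (15 - 0.02984)/1200 = 0.01248 A
  P_R8 = I_R8² × R8 = (0.01248)² × 1200 = 0.1868 W
Part 4:
  Power in each resistor, P = (ΔV)²/R:
    P_R1 = (0.2994 - 0.02984)²/18000 = 0.000004036 W
    P_R2 = (15 - 0.2994)²/1600 = 0.1351 W
    P_R3 = (15 - 0.3841)²/1300 = 0.1643 W
    P_R4 = (0.02984 - 0)²/2.2 = 0.0004047 W
    P_R5 = (0.09644 - 0)²/7.5 = 0.00124 W
    P_R6 = (0.1096 - 0.3841)²/27 = 0.002792 W
    P_R7 = (15 - 0.09644)²/5600 = 0.03966 W
    P_R8 = (15 - 0.02984)²/1200 = 0.1868 W
    P_R9 = (0.09644 - 0.1096)²/1.3 = 0.0001325 W
    P_R10 = (0.09644 - 0.2994)²/2000 = 0.00002059 W
    P_R11 = (0.1096 - 0)²/1500 = 0.000008003 W
    P_R12 = (0.2994 - 0)²/33 = 0.002716 W
    P_R13 = (0.3841 - 0.02984)²/330 = 0.0003804 W
  P_total = P_R1 + P_R2 + P_R3 + P_R4 + P_R5 + P_R6 + P_R7 + P_R8 + P_R9 + P_R10 + P_R11 + P_R12 + P_R13 = 0.5335 W

Final answers:
1. V_4 = 0.3841 V
2. I_R2 = 0.009188 A
3. P_R8 = 0.1868 W
4. P_total = 0.5335 W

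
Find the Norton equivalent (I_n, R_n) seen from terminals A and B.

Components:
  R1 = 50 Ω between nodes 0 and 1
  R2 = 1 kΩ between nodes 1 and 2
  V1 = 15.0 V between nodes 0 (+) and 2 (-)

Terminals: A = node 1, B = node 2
Find the Thévenin equivalent first; then I_n = V_th/R_th and R_n = R_th.
Step 1 — V_th is the open-circuit voltage V_A - V_B (nothing connected across the terminals).
Nodal analysis, taking node 2 as the 0 V reference.
Source V1 fixes V_0 = 15 V.
KCL at each unknown node (sum of currents leaving = 0; resistances in Ω):
  Node 1: (V_1 - 15)/50 + (V_1 - 0)/1000 = 0
Collecting terms: 0.021 × V_1 = 0.3  =>  V_1 = 14.29 V
V_th = V_1 - V_2 = 14.29 - 0 = 14.29 V
Step 2 — R_th: zero the source — replace V1 by a short circuit (node 2 merges into node 0) — and find the resistance seen between A (node 1) and B (node 0).
Reduce the network between node 1 (A) and node 0 (B) by series/parallel combination:
  Rp1 = R1 ‖ R2 (parallel, both between nodes 0 and 1) = 1/(1/50 + 1/1000) = 47.62 Ω
R_th = 47.62 Ω
I_n = V_th/R_th = 14.29/47.62 = 0.3 A, and R_n = R_th = 47.62 Ω

Final answer: I_n = 0.3 A, R_n = 47.62 Ω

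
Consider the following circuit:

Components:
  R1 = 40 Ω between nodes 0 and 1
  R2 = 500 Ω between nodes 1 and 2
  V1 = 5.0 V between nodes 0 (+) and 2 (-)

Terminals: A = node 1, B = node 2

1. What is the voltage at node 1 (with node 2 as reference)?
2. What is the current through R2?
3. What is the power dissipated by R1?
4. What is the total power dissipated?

Nodal analysis, taking node 2 as the 0 V reference.
Source V1 fixes V_0 = 5 V.
KCL at each unknown node (sum of currents leaving = 0; resistances in Ω):
  Node 1: (V_1 - 5)/40 + (V_1 - 0)/500 = 0
Collecting terms: 0.027 × V_1 = 0.125  =>  V_1 = 4.63 V
Part 1:
  Read off the nodal solution: V_1 = 4.63 V
Part 2:
  I_R2 = (V_1 - V_2)/R2 = (4.63 - 0)/500 = 0.009259 A
  Magnitude: I_R2 = 0.009259 A
Part 3:
  I_R1 = (V_0 - V_1)/R1 = (5 - 4.63)/40 = 0.009259 A
  P_R1 = I_R1² × R1 = (0.009259)² × 40 = 0.003429 W
Part 4:
  Power in each resistor, P = (ΔV)²/R:
    P_R1 = (5 - 4.63)²/40 = 0.003429 W
    P_R2 = (4.63 - 0)²/500 = 0.04287 W
  P_total = P_R1 + P_R2 = 0.0463 W

Final answers:
1. V_1 = 4.63 V
2. I_R2 = 0.009259 A
3. P_R1 = 0.003429 W
4. P_total = 0.0463 W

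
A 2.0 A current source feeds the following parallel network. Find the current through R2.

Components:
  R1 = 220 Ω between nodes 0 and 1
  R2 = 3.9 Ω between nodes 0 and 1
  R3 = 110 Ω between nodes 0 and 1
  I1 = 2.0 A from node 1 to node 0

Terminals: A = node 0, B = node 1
All resistors sit directly between nodes 0 and 1, so they are in parallel and share one voltage V; the full source current 2 A splits among them.
1/R_par = 1/220 + 1/3.9 + 1/110 = 0.27 S  =>  R_par = 3.703 Ω
V = I × R_par = 2 × 3.703 = 7.406 V
I_R2 = V/R2 = 7.406/3.9 = 1.899 A

Final answer: 1.899 A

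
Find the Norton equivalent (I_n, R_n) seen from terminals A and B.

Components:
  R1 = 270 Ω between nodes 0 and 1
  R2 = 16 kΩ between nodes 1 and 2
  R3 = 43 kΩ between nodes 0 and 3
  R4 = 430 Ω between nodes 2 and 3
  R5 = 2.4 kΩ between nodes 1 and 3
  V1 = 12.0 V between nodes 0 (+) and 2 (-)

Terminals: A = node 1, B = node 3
Find the Thévenin equivalent first; then I_n = V_th/R_th and R_n = R_th.
Step 1 — V_th is the open-circuit voltage V_A - V_B (nothing connected across the terminals).
Nodal analysis, taking node 2 as the 0 V reference.
Source V1 fixes V_0 = 12 V.
KCL at each unknown node (sum of currents leaving = 0; resistances in Ω):
  Node 1: (V_1 - 12)/270 + (V_1 - 0)/16000 + (V_1 - V_3)/2400 = 0
  Node 3: (V_3 - 12)/43000 + (V_3 - 0)/430 + (V_3 - V_1)/2400 = 0
Collecting terms (coefficients in siemens):
  0.004183·V_1 - 0.0004167·V_3 = 0.04444
  0.002766·V_3 - 0.0004167·V_1 = 0.0002791
Determinant D = (0.004183)(0.002766) - (-0.0004167)(-0.0004167) = 0.00001139
V_1 = [(0.04444)(0.002766) - (-0.0004167)(0.0002791)]/D = 10.8 V
V_3 = [(0.004183)(0.0002791) - (0.04444)(-0.0004167)]/D = 1.728 V
V_th = V_1 - V_3 = 10.8 - 1.728 = 9.07 V
Step 2 — R_th: zero the source — replace V1 by a short circuit (node 2 merges into node 0) — and find the resistance seen between A (node 1) and B (node 3).
Reduce the network between node 1 (A) and node 3 (B) by series/parallel combination:
  Rp1 = R1 ‖ R2 (parallel, both between nodes 0 and 1) = 1/(1/270 + 1/16000) = 265.5 Ω
  Rp2 = R3 ‖ R4 (parallel, both between nodes 0 and 3) = 1/(1/43000 + 1/430) = 425.7 Ω
  Rs1 = Rp1 + Rp2 (series, joined only at node 0) = 265.5 + 425.7 = 691.3 Ω
  Rp3 = R5 ‖ Rs1 (parallel, both between nodes 1 and 3) = 1/(1/2400 + 1/691.3) = 536.7 Ω
R_th = 536.7 Ω
I_n = V_th/R_th = 9.07/536.7 = 0.0169 A, and R_n = R_th = 536.7 Ω

Final answer: I_n = 0.0169 A, R_n = 536.7 Ω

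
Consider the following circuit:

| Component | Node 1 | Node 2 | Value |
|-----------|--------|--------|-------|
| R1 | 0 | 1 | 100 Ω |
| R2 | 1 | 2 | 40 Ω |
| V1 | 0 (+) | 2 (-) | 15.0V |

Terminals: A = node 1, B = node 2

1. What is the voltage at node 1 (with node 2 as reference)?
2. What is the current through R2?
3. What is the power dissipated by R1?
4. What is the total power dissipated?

Nodal analysis, taking node 2 as the 0 V reference.
Source V1 fixes V_0 = 15 V.
KCL at each unknown node (sum of currents leaving = 0; resistances in Ω):
  Node 1: (V_1 - 15)/100 + (V_1 - 0)/40 = 0
Collecting terms: 0.035 × V_1 = 0.15  =>  V_1 = 4.286 V
Part 1:
  Read off the nodal solution: V_1 = 4.286 V
Part 2:
  I_R2 = (V_1 - V_2)/R2 = (4.286 - 0)/40 = 0.1071 A
  Magnitude: I_R2 = 0.1071 A
Part 3:
  I_R1 = (V_0 - V_1)/R1 = (15 - 4.286)/100 = 0.1071 A
  P_R1 = I_R1² × R1 = (0.1071)² × 100 = 1.148 W
Part 4:
  Power in each resistor, P = (ΔV)²/R:
    P_R1 = (15 - 4.286)²/100 = 1.148 W
    P_R2 = (4.286 - 0)²/40 = 0.4592 W
  P_total = P_R1 + P_R2 = 1.607 W

Final answers:
1. V_1 = 4.286 V
2. I_R2 = 0.1071 A
3. P_R1 = 1.148 W
4. P_total = 1.607 W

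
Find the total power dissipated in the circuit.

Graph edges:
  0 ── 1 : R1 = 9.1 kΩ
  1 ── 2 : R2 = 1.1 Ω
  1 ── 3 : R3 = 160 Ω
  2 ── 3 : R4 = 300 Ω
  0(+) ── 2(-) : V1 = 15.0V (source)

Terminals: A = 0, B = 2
Nodal analysis, taking node 2 as the 0 V reference.
Source V1 fixes V_0 = 15 V.
KCL at each unknown node (sum of currents leaving = 0; resistances in Ω):
  Node 1: (V_1 - 15)/9100 + (V_1 - 0)/1.1 + (V_1 - V_3)/160 = 0
  Node 3: (V_3 - V_1)/160 + (V_3 - 0)/300 = 0
Collecting terms (coefficients in siemens):
  0.9155·V_1 - 0.00625·V_3 = 0.001648
  0.009583·V_3 - 0.00625·V_1 = 0
Determinant D = (0.9155)(0.009583) - (-0.00625)(-0.00625) = 0.008734
V_1 = [(0.001648)(0.009583) - (-0.00625)(0)]/D = 0.001809 V
V_3 = [(0.9155)(0) - (0.001648)(-0.00625)]/D = 0.00118 V
Power in each resistor, P = (ΔV)²/R:
  P_R1 = (15 - 0.001809)²/9100 = 0.02472 W
  P_R2 = (0.001809 - 0)²/1.1 = 0.000002974 W
  P_R3 = (0.001809 - 0.00118)²/160 = 0.000000002473 W
  P_R4 = (0 - 0.00118)²/300 = 0.000000004638 W
P_total = P_R1 + P_R2 + P_R3 + P_R4 = 0.02472 W

Final answer: 0.02472 W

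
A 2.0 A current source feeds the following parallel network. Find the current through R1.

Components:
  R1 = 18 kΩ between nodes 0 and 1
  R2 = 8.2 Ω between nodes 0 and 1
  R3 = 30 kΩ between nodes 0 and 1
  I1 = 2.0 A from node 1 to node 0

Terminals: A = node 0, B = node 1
All resistors sit directly between nodes 0 and 1, so they are in parallel and share one voltage V; the full source current 2 A splits among them.
1/R_par = 1/18000 + 1/8.2 + 1/30000 = 0.122 S  =>  R_par = 8.194 Ω
V = I × R_par = 2 × 8.194 = 16.39 V
I_R1 = V/R1 = 16.39/18000 = 0.0009104 A

Final answer: 0.0009104 A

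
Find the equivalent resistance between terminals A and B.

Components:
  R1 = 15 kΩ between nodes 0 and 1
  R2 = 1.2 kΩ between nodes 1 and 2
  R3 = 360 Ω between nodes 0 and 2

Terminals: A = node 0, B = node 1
Reduce the network between node 0 (A) and node 1 (B) by series/parallel combination:
  Rs1 = R3 + R2 (series, joined only at node 2) = 360 + 1200 = 1560 Ω
  Rp1 = R1 ‖ Rs1 (parallel, both between nodes 0 and 1) = 1/(1/15000 + 1/1560) = 1413 Ω
R_eq = 1.413 kΩ

Final answer: 1.413 kΩ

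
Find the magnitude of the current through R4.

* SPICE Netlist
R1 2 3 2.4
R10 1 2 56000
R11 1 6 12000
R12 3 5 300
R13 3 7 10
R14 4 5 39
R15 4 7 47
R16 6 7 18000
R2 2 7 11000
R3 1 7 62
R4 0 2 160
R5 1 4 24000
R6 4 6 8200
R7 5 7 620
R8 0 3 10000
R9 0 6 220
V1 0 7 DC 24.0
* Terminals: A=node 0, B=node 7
Nodal analysis, taking node 7 as the 0 V reference.
Source V1 fixes V_0 = 24 V.
KCL at each unknown node (sum of currents leaving = 0; resistances in Ω):
  Node 1: (V_1 - 0)/62 + (V_1 - V_4)/24000 + (V_1 - V_2)/56000 + (V_1 - V_6)/12000 = 0
  Node 2: (V_2 - V_3)/2.4 + (V_2 - 0)/11000 + (V_2 - 24)/160 + (V_2 - V_1)/56000 = 0
  Node 3: (V_3 - V_2)/2.4 + (V_3 - 24)/10000 + (V_3 - V_5)/300 + (V_3 - 0)/10 = 0
  Node 4: (V_4 - V_1)/24000 + (V_4 - V_6)/8200 + (V_4 - V_5)/39 + (V_4 - 0)/47 = 0
  Node 5: (V_5 - 0)/620 + (V_5 - V_3)/300 + (V_5 - V_4)/39 = 0
  Node 6: (V_6 - V_4)/8200 + (V_6 - 24)/220 + (V_6 - V_1)/12000 + (V_6 - 0)/18000 = 0
Collecting terms (coefficients in siemens):
  0.01627·V_1 - 0.00001786·V_2 - 0.00004167·V_4 - 0.00008333·V_6 = 0
  0.423·V_2 - 0.00001786·V_1 - 0.4167·V_3 = 0.15
  0.5201·V_3 - 0.4167·V_2 - 0.003333·V_5 = 0.0024
  0.04708·V_4 - 0.00004167·V_1 - 0.02564·V_5 - 0.000122·V_6 = 0
  0.03059·V_5 - 0.003333·V_3 - 0.02564·V_4 = 0
  0.004806·V_6 - 0.00008333·V_1 - 0.000122·V_4 = 0.1091
Solving these 6 simultaneous equations (Gaussian elimination) gives:
  V_1 = 0.1188 V, V_2 = 1.714 V, V_3 = 1.38 V, V_4 = 0.2591 V
  V_5 = 0.3676 V, V_6 = 22.71 V
I_R4 = (V_0 - V_2)/R4 = (24 - 1.714)/160 = 0.1393 A
|I_R4| = 0.1393 A

Final answer: |I_R4| = 0.1393 A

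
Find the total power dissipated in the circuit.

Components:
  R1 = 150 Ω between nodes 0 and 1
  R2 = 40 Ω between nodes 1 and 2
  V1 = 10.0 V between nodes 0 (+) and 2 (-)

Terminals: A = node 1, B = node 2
Nodal analysis, taking node 2 as the 0 V reference.
Source V1 fixes V_0 = 10 V.
KCL at each unknown node (sum of currents leaving = 0; resistances in Ω):
  Node 1: (V_1 - 10)/150 + (V_1 - 0)/40 = 0
Collecting terms: 0.03167 × V_1 = 0.06667  =>  V_1 = 2.105 V
Power in each resistor, P = (ΔV)²/R:
  P_R1 = (10 - 2.105)²/150 = 0.4155 W
  P_R2 = (2.105 - 0)²/40 = 0.1108 W
P_total = P_R1 + P_R2 = 0.5263 W

Final answer: 0.5263 W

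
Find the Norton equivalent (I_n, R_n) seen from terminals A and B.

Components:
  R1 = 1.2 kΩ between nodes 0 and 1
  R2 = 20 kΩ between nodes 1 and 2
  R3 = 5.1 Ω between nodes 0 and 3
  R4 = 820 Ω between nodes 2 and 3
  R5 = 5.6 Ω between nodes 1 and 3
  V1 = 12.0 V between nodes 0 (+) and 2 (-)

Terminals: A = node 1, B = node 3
Find the Thévenin equivalent first; then I_n = V_th/R_th and R_n = R_th.
Step 1 — V_th is the open-circuit voltage V_A - V_B (nothing connected across the terminals).
Nodal analysis, taking node 2 as the 0 V reference.
Source V1 fixes V_0 = 12 V.
KCL at each unknown node (sum of currents leaving = 0; resistances in Ω):
  Node 1: (V_1 - 12)/1200 + (V_1 - 0)/20000 + (V_1 - V_3)/5.6 = 0
  Node 3: (V_3 - 12)/5.1 + (V_3 - 0)/820 + (V_3 - V_1)/5.6 = 0
Collecting terms (coefficients in siemens):
  0.1795·V_1 - 0.1786·V_3 = 0.01
  0.3759·V_3 - 0.1786·V_1 = 2.353
Determinant D = (0.1795)(0.3759) - (-0.1786)(-0.1786) = 0.03556
V_1 = [(0.01)(0.3759) - (-0.1786)(2.353)]/D = 11.92 V
V_3 = [(0.1795)(2.353) - (0.01)(-0.1786)]/D = 11.92 V
V_th = V_1 - V_3 = 11.92 - 11.92 = -0.002965 V
Step 2 — R_th: zero the source — replace V1 by a short circuit (node 2 merges into node 0) — and find the resistance seen between A (node 1) and B (node 3).
Reduce the network between node 1 (A) and node 3 (B) by series/parallel combination:
  Rp1 = R1 ‖ R2 (parallel, both between nodes 0 and 1) = 1/(1/1200 + 1/20000) = 1132 Ω
  Rp2 = R3 ‖ R4 (parallel, both between nodes 0 and 3) = 1/(1/5.1 + 1/820) = 5.068 Ω
  Rs1 = Rp1 + Rp2 (series, joined only at node 0) = 1132 + 5.068 = 1137 Ω
  Rp3 = R5 ‖ Rs1 (parallel, both between nodes 1 and 3) = 1/(1/5.6 + 1/1137) = 5.573 Ω
R_th = 5.573 Ω
I_n = V_th/R_th = -0.002965/5.573 = -0.0005321 A, and R_n = R_th = 5.573 Ω

Final answer: I_n = -0.0005321 A, R_n = 5.573 Ω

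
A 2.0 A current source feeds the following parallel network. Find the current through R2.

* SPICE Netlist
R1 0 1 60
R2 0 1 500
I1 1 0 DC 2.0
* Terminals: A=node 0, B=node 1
All resistors sit directly between nodes 0 and 1, so they are in parallel and share one voltage V; the full source current 2 A splits among them.
1/R_par = 1/60 + 1/500 = 0.01867 S  =>  R_par = 53.57 Ω
V = I × R_par = 2 × 53.57 = 107.1 V
I_R2 = V/R2 = 107.1/500 = 0.2143 A

Final answer: 0.2143 A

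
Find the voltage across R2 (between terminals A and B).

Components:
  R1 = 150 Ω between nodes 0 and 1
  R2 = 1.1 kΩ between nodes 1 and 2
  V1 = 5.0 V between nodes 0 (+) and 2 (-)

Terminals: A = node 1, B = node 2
R1 and R2 are in series across V1 (node 0 → node 1 → node 2), and the output A–B is taken across R2, so this is a voltage divider.
Series current: I = V1/(R1 + R2) = 5/(150 + 1100) = 5/1250 = 0.004 A
V_R2 = I × R2 = V1 × R2/(R1 + R2) = 5 × 1100/1250 = 4.4 V

Final answer: 4.4 V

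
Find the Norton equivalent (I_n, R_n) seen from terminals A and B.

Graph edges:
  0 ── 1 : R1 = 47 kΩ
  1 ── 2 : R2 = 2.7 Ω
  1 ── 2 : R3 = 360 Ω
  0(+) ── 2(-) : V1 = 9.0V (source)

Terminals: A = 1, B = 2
Find the Thévenin equivalent first; then I_n = V_th/R_th and R_n = R_th.
Step 1 — V_th is the open-circuit voltage V_A - V_B (nothing connected across the terminals).
Nodal analysis, taking node 2 as the 0 V reference.
Source V1 fixes V_0 = 9 V.
KCL at each unknown node (sum of currents leaving = 0; resistances in Ω):
  Node 1: (V_1 - 9)/47000 + (V_1 - 0)/2.7 + (V_1 - 0)/360 = 0
Collecting terms: 0.3732 × V_1 = 0.0001915  =>  V_1 = 0.0005131 V
V_th = V_1 - V_2 = 0.0005131 - 0 = 0.0005131 V
Step 2 — R_th: zero the source — replace V1 by a short circuit (node 2 merges into node 0) — and find the resistance seen between A (node 1) and B (node 0).
Reduce the network between node 1 (A) and node 0 (B) by series/parallel combination:
  Rp1 = R1 ‖ R2 ‖ R3 (parallel, all between nodes 0 and 1) = 1/(1/47000 + 1/2.7 + 1/360) = 2.68 Ω
R_th = 2.68 Ω
I_n = V_th/R_th = 0.0005131/2.68 = 0.0001915 A, and R_n = R_th = 2.68 Ω

Final answer: I_n = 0.0001915 A, R_n = 2.68 Ω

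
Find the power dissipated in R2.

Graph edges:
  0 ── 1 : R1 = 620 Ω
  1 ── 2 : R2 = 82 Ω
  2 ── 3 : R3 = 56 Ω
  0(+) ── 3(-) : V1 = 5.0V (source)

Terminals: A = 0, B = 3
Nodal analysis, taking node 3 as the 0 V reference.
Source V1 fixes V_0 = 5 V.
KCL at each unknown node (sum of currents leaving = 0; resistances in Ω):
  Node 1: (V_1 - 5)/620 + (V_1 - V_2)/82 = 0
  Node 2: (V_2 - V_1)/82 + (V_2 - 0)/56 = 0
Collecting terms (coefficients in siemens):
  0.01381·V_1 - 0.0122·V_2 = 0.008065
  0.03005·V_2 - 0.0122·V_1 = 0
Determinant D = (0.01381)(0.03005) - (-0.0122)(-0.0122) = 0.0002662
V_1 = [(0.008065)(0.03005) - (-0.0122)(0)]/D = 0.9103 V
V_2 = [(0.01381)(0) - (0.008065)(-0.0122)]/D = 0.3694 V
I_R2 = (V_1 - V_2)/R2 = (0.9103 - 0.3694)/82 = 0.006596 A
P_R2 = I_R2² × R2 = (0.006596)² × 82 = 0.003568 W

Final answer: 0.003568 W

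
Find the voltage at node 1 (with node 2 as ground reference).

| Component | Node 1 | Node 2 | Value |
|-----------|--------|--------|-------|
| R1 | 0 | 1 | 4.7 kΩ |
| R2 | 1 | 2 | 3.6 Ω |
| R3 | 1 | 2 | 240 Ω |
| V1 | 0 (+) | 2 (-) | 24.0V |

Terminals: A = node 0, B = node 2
Nodal analysis, taking node 2 as the 0 V reference.
Source V1 fixes V_0 = 24 V.
KCL at each unknown node (sum of currents leaving = 0; resistances in Ω):
  Node 1: (V_1 - 24)/4700 + (V_1 - 0)/3.6 + (V_1 - 0)/240 = 0
Collecting terms: 0.2822 × V_1 = 0.005106  =>  V_1 = 0.0181 V
The requested potential is V_1 = 0.0181 V.

Final answer: V_1 = 0.0181 V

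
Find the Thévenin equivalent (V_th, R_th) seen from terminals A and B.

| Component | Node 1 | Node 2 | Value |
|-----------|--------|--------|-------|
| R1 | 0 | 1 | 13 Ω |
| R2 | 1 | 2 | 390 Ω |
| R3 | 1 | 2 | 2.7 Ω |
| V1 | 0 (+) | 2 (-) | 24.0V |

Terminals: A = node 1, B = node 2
Step 1 — V_th is the open-circuit voltage V_A - V_B (nothing connected across the terminals).
Nodal analysis, taking node 2 as the 0 V reference.
Source V1 fixes V_0 = 24 V.
KCL at each unknown node (sum of currents leaving = 0; resistances in Ω):
  Node 1: (V_1 - 24)/13 + (V_1 - 0)/390 + (V_1 - 0)/2.7 = 0
Collecting terms: 0.4499 × V_1 = 1.846  =>  V_1 = 4.104 V
V_th = V_1 - V_2 = 4.104 - 0 = 4.104 V
Step 2 — R_th: zero the source — replace V1 by a short circuit (node 2 merges into node 0) — and find the resistance seen between A (node 1) and B (node 0).
Reduce the network between node 1 (A) and node 0 (B) by series/parallel combination:
  Rp1 = R1 ‖ R2 ‖ R3 (parallel, all between nodes 0 and 1) = 1/(1/13 + 1/390 + 1/2.7) = 2.223 Ω
R_th = 2.223 Ω

Final answer: V_th = 4.104 V, R_th = 2.223 Ω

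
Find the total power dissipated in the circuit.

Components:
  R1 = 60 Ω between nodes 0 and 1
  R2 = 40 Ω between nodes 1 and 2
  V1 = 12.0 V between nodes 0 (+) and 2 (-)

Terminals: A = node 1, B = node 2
Nodal analysis, taking node 2 as the 0 V reference.
Source V1 fixes V_0 = 12 V.
KCL at each unknown node (sum of currents leaving = 0; resistances in Ω):
  Node 1: (V_1 - 12)/60 + (V_1 - 0)/40 = 0
Collecting terms: 0.04167 × V_1 = 0.2  =>  V_1 = 4.8 V
Power in each resistor, P = (ΔV)²/R:
  P_R1 = (12 - 4.8)²/60 = 0.864 W
  P_R2 = (4.8 - 0)²/40 = 0.576 W
P_total = P_R1 + P_R2 = 1.44 W

Final answer: 1.44 W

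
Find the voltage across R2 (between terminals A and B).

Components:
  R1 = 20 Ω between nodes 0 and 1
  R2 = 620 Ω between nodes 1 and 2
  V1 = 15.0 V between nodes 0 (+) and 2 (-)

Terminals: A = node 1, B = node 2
R1 and R2 are in series across V1 (node 0 → node 1 → node 2), and the output A–B is taken across R2, so this is a voltage divider.
Series current: I = V1/(R1 + R2) = 15/(20 + 620) = 15/640 = 0.02344 A
V_R2 = I × R2 = V1 × R2/(R1 + R2) = 15 × 620/640 = 14.53 V

Final answer: 14.53 V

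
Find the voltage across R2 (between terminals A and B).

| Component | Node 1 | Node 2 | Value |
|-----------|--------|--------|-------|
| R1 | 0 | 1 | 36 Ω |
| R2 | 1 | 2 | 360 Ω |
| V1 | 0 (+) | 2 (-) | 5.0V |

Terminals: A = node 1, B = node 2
R1 and R2 are in series across V1 (node 0 → node 1 → node 2), and the output A–B is taken across R2, so this is a voltage divider.
Series current: I = V1/(R1 + R2) = 5/(36 + 360) = 5/396 = 0.01263 A
V_R2 = I × R2 = V1 × R2/(R1 + R2) = 5 × 360/396 = 4.545 V

Final answer: 4.545 V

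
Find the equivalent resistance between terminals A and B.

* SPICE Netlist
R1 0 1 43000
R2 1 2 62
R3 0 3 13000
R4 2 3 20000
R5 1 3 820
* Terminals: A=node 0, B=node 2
The network is not a plain series/parallel combination. Inject a 1 A test current into terminal A (node 0) and return it from terminal B (node 2); then R_eq = V_A / (1 A).
Nodal analysis, taking node 2 as the 0 V reference.
Current source I_test pushes 1 A into node 0 and draws it out of node 2.
KCL at each unknown node (sum of currents leaving = 0; resistances in Ω):
  Node 0: (V_0 - V_1)/43000 + (V_0 - V_3)/13000 - 1 = 0
  Node 1: (V_1 - V_0)/43000 + (V_1 - 0)/62 + (V_1 - V_3)/820 = 0
  Node 3: (V_3 - V_0)/13000 + (V_3 - V_1)/820 + (V_3 - 0)/20000 = 0
Collecting terms (coefficients in siemens):
  0.0001002·V_0 - 0.00002326·V_1 - 0.00007692·V_3 = 1
  0.01737·V_1 - 0.00002326·V_0 - 0.00122·V_3 = 0
  0.001346·V_3 - 0.00007692·V_0 - 0.00122·V_1 = 0
Solving these 3 simultaneous equations (Gaussian elimination) gives:
  V_0 = 10500 V, V_1 = 59.97 V, V_3 = 654.1 V
R_eq = V_0 / 1 A = 10500 Ω = 10.5 kΩ

Final answer: 10.5 kΩ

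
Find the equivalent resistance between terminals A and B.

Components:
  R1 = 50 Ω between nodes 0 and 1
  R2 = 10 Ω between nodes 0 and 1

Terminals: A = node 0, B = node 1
Reduce the network between node 0 (A) and node 1 (B) by series/parallel combination:
  Rp1 = R1 ‖ R2 (parallel, both between nodes 0 and 1) = 1/(1/50 + 1/10) = 8.333 Ω
R_eq = 8.333 Ω

Final answer: 8.333 Ω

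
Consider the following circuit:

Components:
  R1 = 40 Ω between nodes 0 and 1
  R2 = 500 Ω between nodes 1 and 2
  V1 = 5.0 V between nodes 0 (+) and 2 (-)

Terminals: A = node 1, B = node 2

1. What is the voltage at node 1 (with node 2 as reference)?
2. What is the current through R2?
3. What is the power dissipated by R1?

Nodal analysis, taking node 2 as the 0 V reference.
Source V1 fixes V_0 = 5 V.
KCL at each unknown node (sum of currents leaving = 0; resistances in Ω):
  Node 1: (V_1 - 5)/40 + (V_1 - 0)/500 = 0
Collecting terms: 0.027 × V_1 = 0.125  =>  V_1 = 4.63 V
Part 1:
  Read off the nodal solution: V_1 = 4.63 V
Part 2:
  I_R2 = (V_1 - V_2)/R2 = (4.63 - 0)/500 = 0.009259 A
  Magnitude: I_R2 = 0.009259 A
Part 3:
  I_R1 = (V_0 - V_1)/R1 = (5 - 4.63)/40 = 0.009259 A
  P_R1 = I_R1² × R1 = (0.009259)² × 40 = 0.003429 W

Final answers:
1. V_1 = 4.63 V
2. I_R2 = 0.009259 A
3. P_R1 = 0.003429 W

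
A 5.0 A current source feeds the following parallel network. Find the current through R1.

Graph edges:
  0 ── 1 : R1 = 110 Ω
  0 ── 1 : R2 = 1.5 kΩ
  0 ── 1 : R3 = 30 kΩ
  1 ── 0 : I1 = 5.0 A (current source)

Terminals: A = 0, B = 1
All resistors sit directly between nodes 0 and 1, so they are in parallel and share one voltage V; the full source current 5 A splits among them.
1/R_par = 1/110 + 1/1500 + 1/30000 = 0.009791 S  =>  R_par = 102.1 Ω
V = I × R_par = 5 × 102.1 = 510.7 V
I_R1 = V/R1 = 510.7/110 = 4.643 A

Final answer: 4.643 A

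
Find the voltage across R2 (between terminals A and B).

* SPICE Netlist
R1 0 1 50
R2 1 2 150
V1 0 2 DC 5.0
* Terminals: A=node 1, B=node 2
R1 and R2 are in series across V1 (node 0 → node 1 → node 2), and the output A–B is taken across R2, so this is a voltage divider.
Series current: I = V1/(R1 + R2) = 5/(50 + 150) = 5/200 = 0.025 A
V_R2 = I × R2 = V1 × R2/(R1 + R2) = 5 × 150/200 = 3.75 V

Final answer: 3.75 V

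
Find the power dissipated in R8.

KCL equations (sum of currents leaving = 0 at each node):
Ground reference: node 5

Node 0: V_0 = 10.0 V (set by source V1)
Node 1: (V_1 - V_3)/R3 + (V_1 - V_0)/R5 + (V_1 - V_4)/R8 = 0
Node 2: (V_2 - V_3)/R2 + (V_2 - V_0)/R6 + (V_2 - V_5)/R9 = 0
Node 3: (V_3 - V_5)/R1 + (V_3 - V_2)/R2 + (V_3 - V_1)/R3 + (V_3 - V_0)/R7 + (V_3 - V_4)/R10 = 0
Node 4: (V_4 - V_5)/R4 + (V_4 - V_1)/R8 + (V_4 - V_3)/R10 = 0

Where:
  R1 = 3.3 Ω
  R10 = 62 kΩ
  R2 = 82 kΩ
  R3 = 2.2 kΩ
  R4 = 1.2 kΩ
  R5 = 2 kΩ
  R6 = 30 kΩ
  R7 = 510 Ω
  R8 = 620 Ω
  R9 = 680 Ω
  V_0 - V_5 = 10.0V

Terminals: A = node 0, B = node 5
Nodal analysis, taking node 5 as the 0 V reference.
Source V1 fixes V_0 = 10 V.
KCL at each unknown node (sum of currents leaving = 0; resistances in Ω):
  Node 1: (V_1 - V_3)/2200 + (V_1 - 10)/2000 + (V_1 - V_4)/620 = 0
  Node 2: (V_2 - V_3)/82000 + (V_2 - 10)/30000 + (V_2 - 0)/680 = 0
  Node 3: (V_3 - 0)/3.3 + (V_3 - V_2)/82000 + (V_3 - V_1)/2200 + (V_3 - 10)/510 + (V_3 - V_4)/62000 = 0
  Node 4: (V_4 - 0)/1200 + (V_4 - V_1)/620 + (V_4 - V_3)/62000 = 0
Collecting terms (coefficients in siemens):
  0.002567·V_1 - 0.0004545·V_3 - 0.001613·V_4 = 0.005
  0.001516·V_2 - 0.0000122·V_3 = 0.0003333
  0.3055·V_3 - 0.0004545·V_1 - 0.0000122·V_2 - 0.00001613·V_4 = 0.01961
  0.002462·V_4 - 0.001613·V_1 - 0.00001613·V_3 = 0
Solving these 4 simultaneous equations (Gaussian elimination) gives:
  V_1 = 3.33 V, V_2 = 0.2204 V, V_3 = 0.06927 V, V_4 = 2.182 V
I_R8 = (V_1 - V_4)/R8 = (3.33 - 2.182)/620 = 0.001852 A
P_R8 = I_R8² × R8 = (0.001852)² × 620 = 0.002127 W

Final answer: 0.002127 W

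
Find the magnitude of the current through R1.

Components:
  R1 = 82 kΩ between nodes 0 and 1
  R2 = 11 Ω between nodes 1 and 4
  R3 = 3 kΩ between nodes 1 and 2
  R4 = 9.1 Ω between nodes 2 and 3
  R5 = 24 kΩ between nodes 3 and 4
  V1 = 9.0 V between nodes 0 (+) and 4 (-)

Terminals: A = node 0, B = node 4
Nodal analysis, taking node 4 as the 0 V reference.
Source V1 fixes V_0 = 9 V.
KCL at each unknown node (sum of currents leaving = 0; resistances in Ω):
  Node 1: (V_1 - 9)/82000 + (V_1 - 0)/11 + (V_1 - V_2)/3000 = 0
  Node 2: (V_2 - V_1)/3000 + (V_2 - V_3)/9.1 = 0
  Node 3: (V_3 - V_2)/9.1 + (V_3 - 0)/24000 = 0
Collecting terms (coefficients in siemens):
  0.09125·V_1 - 0.0003333·V_2 = 0.0001098
  0.1102·V_2 - 0.0003333·V_1 - 0.1099·V_3 = 0
  0.1099·V_3 - 0.1099·V_2 = 0
Solving these 3 simultaneous equations (Gaussian elimination) gives:
  V_1 = 0.001207 V, V_2 = 0.001073 V, V_3 = 0.001072 V
I_R1 = (V_0 - V_1)/R1 = (9 - 0.001207)/82000 = 0.0001097 A
|I_R1| = 0.0001097 A

Final answer: |I_R1| = 0.0001097 A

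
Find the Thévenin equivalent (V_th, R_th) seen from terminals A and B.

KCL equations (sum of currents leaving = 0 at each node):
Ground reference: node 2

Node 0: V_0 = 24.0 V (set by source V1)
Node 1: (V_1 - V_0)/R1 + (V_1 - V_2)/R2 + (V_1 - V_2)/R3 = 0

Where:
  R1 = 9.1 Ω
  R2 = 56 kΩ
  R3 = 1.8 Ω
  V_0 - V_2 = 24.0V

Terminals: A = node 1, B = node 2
Step 1 — V_th is the open-circuit voltage V_A - V_B (nothing connected across the terminals).
Nodal analysis, taking node 2 as the 0 V reference.
Source V1 fixes V_0 = 24 V.
KCL at each unknown node (sum of currents leaving = 0; resistances in Ω):
  Node 1: (V_1 - 24)/9.1 + (V_1 - 0)/56000 + (V_1 - 0)/1.8 = 0
Collecting terms: 0.6655 × V_1 = 2.637  =>  V_1 = 3.963 V
V_th = V_1 - V_2 = 3.963 - 0 = 3.963 V
Step 2 — R_th: zero the source — replace V1 by a short circuit (node 2 merges into node 0) — and find the resistance seen between A (node 1) and B (node 0).
Reduce the network between node 1 (A) and node 0 (B) by series/parallel combination:
  Rp1 = R1 ‖ R2 ‖ R3 (parallel, all between nodes 0 and 1) = 1/(1/9.1 + 1/56000 + 1/1.8) = 1.503 Ω
R_th = 1.503 Ω

Final answer: V_th = 3.963 V, R_th = 1.503 Ω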